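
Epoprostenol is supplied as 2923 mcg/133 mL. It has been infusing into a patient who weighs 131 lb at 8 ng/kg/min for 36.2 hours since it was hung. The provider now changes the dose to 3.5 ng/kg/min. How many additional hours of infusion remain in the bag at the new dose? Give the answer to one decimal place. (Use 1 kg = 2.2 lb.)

151.0 hours

Initial rate:
Weight = 131 lb ÷ 2.2 lb/kg = 59.54545 kg
Dose = 8 ng/kg/min × 59.54545 kg = 476.3636 ng/min
476.3636 ng/min × 60 min/hr = 28581.82 ng/hr
Concentration = 2923 mcg ÷ 133 mL = 21.97744 mcg/mL = 21977.44 ng/mL
Rate = 28581.82 ng/hr ÷ 21977.44 ng/mL = 1.300507 mL/hr
Volume infused so far = 1.300507 mL/hr × 36.2 hr = 47.07835 mL
Volume remaining = 133 − 47.07835 = 85.92165 mL
New rate:
Dose = 3.5 ng/kg/min × 59.54545 kg = 208.4091 ng/min
208.4091 ng/min × 60 min/hr = 12504.55 ng/hr
Rate = 12504.55 ng/hr ÷ 21977.44 ng/mL = 0.5689718 mL/hr
Time remaining = 85.92165 mL ÷ 0.5689718 mL/hr = 151.0121 hr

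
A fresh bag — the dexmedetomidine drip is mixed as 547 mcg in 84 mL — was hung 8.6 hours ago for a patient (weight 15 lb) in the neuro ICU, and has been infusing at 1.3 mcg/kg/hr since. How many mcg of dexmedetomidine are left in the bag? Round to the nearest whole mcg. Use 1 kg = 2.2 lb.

471 mcg

Weight = 15 lb ÷ 2.2 lb/kg = 6.818182 kg
Dose = 1.3 mcg/kg/hr × 6.818182 kg = 8.863636 mcg/hr
Concentration = 547 mcg ÷ 84 mL = 6.511905 mcg/mL
Rate = 8.863636 mcg/hr ÷ 6.511905 mcg/mL = 1.361143 mL/hr
Volume infused = 1.361143 mL/hr × 8.6 hr = 11.70583 mL
Volume remaining = 84 − 11.70583 = 72.29417 mL
Drug remaining = 72.29417 mL × 6.511905 mcg/mL = 470.7727 mcg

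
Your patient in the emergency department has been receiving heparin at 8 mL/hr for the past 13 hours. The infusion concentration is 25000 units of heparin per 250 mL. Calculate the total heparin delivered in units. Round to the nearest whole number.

Concentration = 25000 units ÷ 250 mL = 100 units/mL
Drug rate = 8 mL/hr × 100 units/mL = 800 units/hr
Total = 800 units/hr × 13 hr = 10400 units

10400 units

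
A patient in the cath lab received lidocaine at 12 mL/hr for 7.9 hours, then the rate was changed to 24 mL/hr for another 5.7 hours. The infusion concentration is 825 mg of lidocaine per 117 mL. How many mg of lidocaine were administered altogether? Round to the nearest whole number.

1633 mg

Concentration = 825 mg ÷ 117 mL = 7.051282 mg/mL
Stage 1: 12 mL/hr × 7.9 hr = 94.8 mL → 94.8 mL × 7.051282 mg/mL = 668.4615 mg
Stage 2: 24 mL/hr × 5.7 hr = 136.8 mL → 136.8 mL × 7.051282 mg/mL = 964.6154 mg
Total = 668.4615 + 964.6154 = 1633.077 mg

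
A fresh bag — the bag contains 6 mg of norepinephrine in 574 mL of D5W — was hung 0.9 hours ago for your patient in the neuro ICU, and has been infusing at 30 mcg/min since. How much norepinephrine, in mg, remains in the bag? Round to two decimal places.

30 mcg/min × 60 min/hr = 1800 mcg/hr
Concentration = 6 mg ÷ 574 mL = 0.01045296 mg/mL = 10.45296 mcg/mL
Rate = 1800 mcg/hr ÷ 10.45296 mcg/mL = 172.2 mL/hr
Volume infused = 172.2 mL/hr × 0.9 hr = 154.98 mL
Volume remaining = 574 − 154.98 = 419.02 mL
Drug remaining = 419.02 mL × 10.45296 mcg/mL = 4380 mcg = 4.38 mg

4.38 mg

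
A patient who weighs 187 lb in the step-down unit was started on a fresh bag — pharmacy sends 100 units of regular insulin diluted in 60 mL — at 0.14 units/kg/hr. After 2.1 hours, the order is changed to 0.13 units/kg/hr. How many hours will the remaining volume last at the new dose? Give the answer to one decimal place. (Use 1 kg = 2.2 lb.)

6.8 hours

Initial rate:
Weight = 187 lb ÷ 2.2 lb/kg = 85 kg
Dose = 0.14 units/kg/hr × 85 kg = 11.9 units/hr
Concentration = 100 units ÷ 60 mL = 1.666667 units/mL
Rate = 11.9 units/hr ÷ 1.666667 units/mL = 7.14 mL/hr
Volume infused so far = 7.14 mL/hr × 2.1 hr = 14.994 mL
Volume remaining = 60 − 14.994 = 45.006 mL
New rate:
Dose = 0.13 units/kg/hr × 85 kg = 11.05 units/hr
Rate = 11.05 units/hr ÷ 1.666667 units/mL = 6.63 mL/hr
Time remaining = 45.006 mL ÷ 6.63 mL/hr = 6.788235 hr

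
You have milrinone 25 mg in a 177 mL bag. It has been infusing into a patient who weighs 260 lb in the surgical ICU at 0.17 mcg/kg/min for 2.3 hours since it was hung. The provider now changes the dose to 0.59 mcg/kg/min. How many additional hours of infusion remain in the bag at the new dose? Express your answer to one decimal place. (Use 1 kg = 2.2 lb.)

Initial rate:
Weight = 260 lb ÷ 2.2 lb/kg = 118.1818 kg
Dose = 0.17 mcg/kg/min × 118.1818 kg = 20.09091 mcg/min
20.09091 mcg/min × 60 min/hr = 1205.455 mcg/hr
Concentration = 25 mg ÷ 177 mL = 0.1412429 mg/mL = 141.2429 mcg/mL
Rate = 1205.455 mcg/hr ÷ 141.2429 mcg/mL = 8.534618 mL/hr
Volume infused so far = 8.534618 mL/hr × 2.3 hr = 19.62962 mL
Volume remaining = 177 − 19.62962 = 157.3704 mL
New rate:
Dose = 0.59 mcg/kg/min × 118.1818 kg = 69.72727 mcg/min
69.72727 mcg/min × 60 min/hr = 4183.636 mcg/hr
Rate = 4183.636 mcg/hr ÷ 141.2429 mcg/mL = 29.62015 mL/hr
Time remaining = 157.3704 mL ÷ 29.62015 mL/hr = 5.312951 hr

5.3 hours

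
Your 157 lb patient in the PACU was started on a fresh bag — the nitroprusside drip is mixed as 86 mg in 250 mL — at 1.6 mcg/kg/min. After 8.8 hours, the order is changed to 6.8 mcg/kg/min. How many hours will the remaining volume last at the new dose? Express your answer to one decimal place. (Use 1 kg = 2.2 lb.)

Initial rate:
Weight = 157 lb ÷ 2.2 lb/kg = 71.36364 kg
Dose = 1.6 mcg/kg/min × 71.36364 kg = 114.1818 mcg/min
114.1818 mcg/min × 60 min/hr = 6850.909 mcg/hr
Concentration = 86 mg ÷ 250 mL = 0.344 mg/mL = 344 mcg/mL
Rate = 6850.909 mcg/hr ÷ 344 mcg/mL = 19.91543 mL/hr
Volume infused so far = 19.91543 mL/hr × 8.8 hr = 175.2558 mL
Volume remaining = 250 − 175.2558 = 74.74419 mL
New rate:
Dose = 6.8 mcg/kg/min × 71.36364 kg = 485.2727 mcg/min
485.2727 mcg/min × 60 min/hr = 29116.36 mcg/hr
Rate = 29116.36 mcg/hr ÷ 344 mcg/mL = 84.64059 mL/hr
Time remaining = 74.74419 mL ÷ 84.64059 mL/hr = 0.8830773 hr

0.9 hours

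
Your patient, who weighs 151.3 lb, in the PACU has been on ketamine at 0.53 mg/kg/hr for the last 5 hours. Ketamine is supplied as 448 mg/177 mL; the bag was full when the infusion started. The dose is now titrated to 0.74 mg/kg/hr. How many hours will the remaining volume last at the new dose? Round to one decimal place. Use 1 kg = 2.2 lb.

5.2 hours

Initial rate:
Weight = 151.3 lb ÷ 2.2 lb/kg = 68.77273 kg
Dose = 0.53 mg/kg/hr × 68.77273 kg = 36.44955 mg/hr
Concentration = 448 mg ÷ 177 mL = 2.531073 mg/mL
Rate = 36.44955 mg/hr ÷ 2.531073 mg/mL = 14.40082 mL/hr
Volume infused so far = 14.40082 mL/hr × 5 hr = 72.00412 mL
Volume remaining = 177 − 72.00412 = 104.9959 mL
New rate:
Dose = 0.74 mg/kg/hr × 68.77273 kg = 50.89182 mg/hr
Rate = 50.89182 mg/hr ÷ 2.531073 mg/mL = 20.10681 mL/hr
Time remaining = 104.9959 mL ÷ 20.10681 mL/hr = 5.221906 hr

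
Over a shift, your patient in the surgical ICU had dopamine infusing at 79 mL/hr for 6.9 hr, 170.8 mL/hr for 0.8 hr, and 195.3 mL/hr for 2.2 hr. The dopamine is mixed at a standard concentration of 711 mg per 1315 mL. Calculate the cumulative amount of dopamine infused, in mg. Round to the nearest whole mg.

Concentration = 711 mg ÷ 1315 mL = 0.5406844 mg/mL
Stage 1: 79 mL/hr × 6.9 hr = 545.1 mL → 545.1 mL × 0.5406844 mg/mL = 294.7271 mg
Stage 2: 170.8 mL/hr × 0.8 hr = 136.64 mL → 136.64 mL × 0.5406844 mg/mL = 73.87912 mg
Stage 3: 195.3 mL/hr × 2.2 hr = 429.66 mL → 429.66 mL × 0.5406844 mg/mL = 232.3105 mg
Total = 294.7271 + 73.87912 + 232.3105 = 600.9167 mg

601 mg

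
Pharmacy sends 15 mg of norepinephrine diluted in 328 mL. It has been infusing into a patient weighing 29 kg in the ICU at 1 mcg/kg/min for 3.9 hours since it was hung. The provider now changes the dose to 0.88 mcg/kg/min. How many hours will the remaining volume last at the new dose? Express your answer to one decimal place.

5.4 hours

Initial rate:
Dose = 1 mcg/kg/min × 29 kg = 29 mcg/min
29 mcg/min × 60 min/hr = 1740 mcg/hr
Concentration = 15 mg ÷ 328 mL = 0.04573171 mg/mL = 45.73171 mcg/mL
Rate = 1740 mcg/hr ÷ 45.73171 mcg/mL = 38.048 mL/hr
Volume infused so far = 38.048 mL/hr × 3.9 hr = 148.3872 mL
Volume remaining = 328 − 148.3872 = 179.6128 mL
New rate:
Dose = 0.88 mcg/kg/min × 29 kg = 25.52 mcg/min
25.52 mcg/min × 60 min/hr = 1531.2 mcg/hr
Rate = 1531.2 mcg/hr ÷ 45.73171 mcg/mL = 33.48224 mL/hr
Time remaining = 179.6128 mL ÷ 33.48224 mL/hr = 5.36442 hr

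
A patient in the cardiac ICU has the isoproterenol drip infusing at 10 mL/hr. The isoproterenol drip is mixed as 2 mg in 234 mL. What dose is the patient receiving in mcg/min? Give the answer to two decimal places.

Concentration = 2 mg ÷ 234 mL = 0.008547009 mg/mL = 8.547009 mcg/mL
Drug rate = 10 mL/hr × 8.547009 mcg/mL = 85.47009 mcg/hr
85.47009 mcg/hr ÷ 60 min/hr = 1.424501 mcg/min

1.42 mcg/min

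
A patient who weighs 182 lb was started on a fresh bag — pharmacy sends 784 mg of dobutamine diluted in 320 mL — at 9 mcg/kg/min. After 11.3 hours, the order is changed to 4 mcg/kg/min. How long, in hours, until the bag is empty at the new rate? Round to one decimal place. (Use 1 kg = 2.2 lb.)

Initial rate:
Weight = 182 lb ÷ 2.2 lb/kg = 82.72727 kg
Dose = 9 mcg/kg/min × 82.72727 kg = 744.5455 mcg/min
744.5455 mcg/min × 60 min/hr = 44672.73 mcg/hr
Concentration = 784 mg ÷ 320 mL = 2.45 mg/mL = 2450 mcg/mL
Rate = 44672.73 mcg/hr ÷ 2450 mcg/mL = 18.23377 mL/hr
Volume infused so far = 18.23377 mL/hr × 11.3 hr = 206.0416 mL
Volume remaining = 320 − 206.0416 = 113.9584 mL
New rate:
Dose = 4 mcg/kg/min × 82.72727 kg = 330.9091 mcg/min
330.9091 mcg/min × 60 min/hr = 19854.55 mcg/hr
Rate = 19854.55 mcg/hr ÷ 2450 mcg/mL = 8.103896 mL/hr
Time remaining = 113.9584 mL ÷ 8.103896 mL/hr = 14.06218 hr

14.1 hours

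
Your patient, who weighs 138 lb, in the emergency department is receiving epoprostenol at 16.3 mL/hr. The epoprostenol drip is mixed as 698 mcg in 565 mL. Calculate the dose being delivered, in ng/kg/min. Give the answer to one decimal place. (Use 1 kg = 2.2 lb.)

5.4 ng/kg/min

Weight = 138 lb ÷ 2.2 lb/kg = 62.72727 kg
Concentration = 698 mcg ÷ 565 mL = 1.235398 mcg/mL = 1235.398 ng/mL
Drug rate = 16.3 mL/hr × 1235.398 ng/mL = 20136.99 ng/hr
20136.99 ng/hr ÷ 60 min/hr = 335.6165 ng/min
335.6165 ng/min ÷ 62.72727 kg = 5.350408 ng/kg/min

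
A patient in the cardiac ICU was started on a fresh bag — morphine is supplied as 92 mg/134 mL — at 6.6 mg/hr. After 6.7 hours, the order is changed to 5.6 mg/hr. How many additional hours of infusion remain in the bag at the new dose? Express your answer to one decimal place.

8.5 hours

Initial rate:
Concentration = 92 mg ÷ 134 mL = 0.6865672 mg/mL
Rate = 6.6 mg/hr ÷ 0.6865672 mg/mL = 9.613043 mL/hr
Volume infused so far = 9.613043 mL/hr × 6.7 hr = 64.40739 mL
Volume remaining = 134 − 64.40739 = 69.59261 mL
New rate:
Rate = 5.6 mg/hr ÷ 0.6865672 mg/mL = 8.156522 mL/hr
Time remaining = 69.59261 mL ÷ 8.156522 mL/hr = 8.532143 hr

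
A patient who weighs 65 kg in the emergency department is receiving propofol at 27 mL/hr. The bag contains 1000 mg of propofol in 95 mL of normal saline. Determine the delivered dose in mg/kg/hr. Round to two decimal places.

4.37 mg/kg/hr

Concentration = 1000 mg ÷ 95 mL = 10.52632 mg/mL
Drug rate = 27 mL/hr × 10.52632 mg/mL = 284.2105 mg/hr
284.2105 mg/hr ÷ 65 kg = 4.37247 mg/kg/hr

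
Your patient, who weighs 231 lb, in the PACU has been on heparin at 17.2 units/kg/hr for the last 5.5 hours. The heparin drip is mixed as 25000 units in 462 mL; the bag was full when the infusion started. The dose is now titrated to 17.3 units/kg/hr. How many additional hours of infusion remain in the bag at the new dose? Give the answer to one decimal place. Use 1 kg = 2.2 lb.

8.3 hours

Initial rate:
Weight = 231 lb ÷ 2.2 lb/kg = 105 kg
Dose = 17.2 units/kg/hr × 105 kg = 1806 units/hr
Concentration = 25000 units ÷ 462 mL = 54.11255 units/mL
Rate = 1806 units/hr ÷ 54.11255 units/mL = 33.37488 mL/hr
Volume infused so far = 33.37488 mL/hr × 5.5 hr = 183.5618 mL
Volume remaining = 462 − 183.5618 = 278.4382 mL
New rate:
Dose = 17.3 units/kg/hr × 105 kg = 1816.5 units/hr
Rate = 1816.5 units/hr ÷ 54.11255 units/mL = 33.56892 mL/hr
Time remaining = 278.4382 mL ÷ 33.56892 mL/hr = 8.294522 hr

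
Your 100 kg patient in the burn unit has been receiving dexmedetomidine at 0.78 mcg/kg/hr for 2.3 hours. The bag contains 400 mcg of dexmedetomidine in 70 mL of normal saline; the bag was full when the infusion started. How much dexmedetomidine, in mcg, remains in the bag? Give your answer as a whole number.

221 mcg

Dose = 0.78 mcg/kg/hr × 100 kg = 78 mcg/hr
Concentration = 400 mcg ÷ 70 mL = 5.714286 mcg/mL
Rate = 78 mcg/hr ÷ 5.714286 mcg/mL = 13.65 mL/hr
Volume infused = 13.65 mL/hr × 2.3 hr = 31.395 mL
Volume remaining = 70 − 31.395 = 38.605 mL
Drug remaining = 38.605 mL × 5.714286 mcg/mL = 220.6 mcg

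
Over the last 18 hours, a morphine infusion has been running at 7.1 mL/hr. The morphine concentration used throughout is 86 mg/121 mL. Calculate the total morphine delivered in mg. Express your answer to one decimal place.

90.8 mg

Concentration = 86 mg ÷ 121 mL = 0.7107438 mg/mL
Drug rate = 7.1 mL/hr × 0.7107438 mg/mL = 5.046281 mg/hr
Total = 5.046281 mg/hr × 18 hr = 90.83306 mg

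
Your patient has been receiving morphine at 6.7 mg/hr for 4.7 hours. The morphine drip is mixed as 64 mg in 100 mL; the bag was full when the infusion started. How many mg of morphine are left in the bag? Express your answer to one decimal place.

Concentration = 64 mg ÷ 100 mL = 0.64 mg/mL
Rate = 6.7 mg/hr ÷ 0.64 mg/mL = 10.46875 mL/hr
Volume infused = 10.46875 mL/hr × 4.7 hr = 49.20312 mL
Volume remaining = 100 − 49.20312 = 50.79688 mL
Drug remaining = 50.79688 mL × 0.64 mg/mL = 32.51 mg

32.5 mg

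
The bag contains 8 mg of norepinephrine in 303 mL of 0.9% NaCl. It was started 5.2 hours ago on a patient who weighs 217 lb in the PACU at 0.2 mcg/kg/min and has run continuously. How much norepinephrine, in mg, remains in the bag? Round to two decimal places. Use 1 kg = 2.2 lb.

1.85 mg

Weight = 217 lb ÷ 2.2 lb/kg = 98.63636 kg
Dose = 0.2 mcg/kg/min × 98.63636 kg = 19.72727 mcg/min
19.72727 mcg/min × 60 min/hr = 1183.636 mcg/hr
Concentration = 8 mg ÷ 303 mL = 0.02640264 mg/mL = 26.40264 mcg/mL
Rate = 1183.636 mcg/hr ÷ 26.40264 mcg/mL = 44.83023 mL/hr
Volume infused = 44.83023 mL/hr × 5.2 hr = 233.1172 mL
Volume remaining = 303 − 233.1172 = 69.88282 mL
Drug remaining = 69.88282 mL × 26.40264 mcg/mL = 1845.091 mcg = 1.845091 mg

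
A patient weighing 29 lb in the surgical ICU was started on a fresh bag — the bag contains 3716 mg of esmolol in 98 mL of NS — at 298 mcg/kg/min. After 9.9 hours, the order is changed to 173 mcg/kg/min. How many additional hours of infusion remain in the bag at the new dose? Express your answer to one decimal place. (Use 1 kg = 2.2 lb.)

Initial rate:
Weight = 29 lb ÷ 2.2 lb/kg = 13.18182 kg
Dose = 298 mcg/kg/min × 13.18182 kg = 3928.182 mcg/min
3928.182 mcg/min × 60 min/hr = 235690.9 mcg/hr
Concentration = 3716 mg ÷ 98 mL = 37.91837 mg/mL = 37918.37 mcg/mL
Rate = 235690.9 mcg/hr ÷ 37918.37 mcg/mL = 6.215745 mL/hr
Volume infused so far = 6.215745 mL/hr × 9.9 hr = 61.53588 mL
Volume remaining = 98 − 61.53588 = 36.46412 mL
New rate:
Dose = 173 mcg/kg/min × 13.18182 kg = 2280.455 mcg/min
2280.455 mcg/min × 60 min/hr = 136827.3 mcg/hr
Rate = 136827.3 mcg/hr ÷ 37918.37 mcg/mL = 3.60847 mL/hr
Time remaining = 36.46412 mL ÷ 3.60847 mL/hr = 10.10515 hr

10.1 hours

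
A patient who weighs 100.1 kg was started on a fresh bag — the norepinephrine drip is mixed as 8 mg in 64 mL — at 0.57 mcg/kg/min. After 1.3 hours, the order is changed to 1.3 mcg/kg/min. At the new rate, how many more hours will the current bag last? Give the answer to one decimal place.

0.5 hours

Initial rate:
Dose = 0.57 mcg/kg/min × 100.1 kg = 57.057 mcg/min
57.057 mcg/min × 60 min/hr = 3423.42 mcg/hr
Concentration = 8 mg ÷ 64 mL = 0.125 mg/mL = 125 mcg/mL
Rate = 3423.42 mcg/hr ÷ 125 mcg/mL = 27.38736 mL/hr
Volume infused so far = 27.38736 mL/hr × 1.3 hr = 35.60357 mL
Volume remaining = 64 − 35.60357 = 28.39643 mL
New rate:
Dose = 1.3 mcg/kg/min × 100.1 kg = 130.13 mcg/min
130.13 mcg/min × 60 min/hr = 7807.8 mcg/hr
Rate = 7807.8 mcg/hr ÷ 125 mcg/mL = 62.4624 mL/hr
Time remaining = 28.39643 mL ÷ 62.4624 mL/hr = 0.4546164 hr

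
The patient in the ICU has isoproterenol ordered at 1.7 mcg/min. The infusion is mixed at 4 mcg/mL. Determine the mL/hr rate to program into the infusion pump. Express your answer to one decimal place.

25.5 mL/hr

1.7 mcg/min × 60 min/hr = 102 mcg/hr
Rate = 102 mcg/hr ÷ 4 mcg/mL = 25.5 mL/hr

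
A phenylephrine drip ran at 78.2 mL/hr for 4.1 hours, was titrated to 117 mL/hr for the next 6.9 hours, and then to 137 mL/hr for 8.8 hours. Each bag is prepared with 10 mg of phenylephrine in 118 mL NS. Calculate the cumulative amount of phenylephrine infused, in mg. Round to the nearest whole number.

198 mg

Concentration = 10 mg ÷ 118 mL = 0.08474576 mg/mL
Stage 1: 78.2 mL/hr × 4.1 hr = 320.62 mL → 320.62 mL × 0.08474576 mg/mL = 27.17119 mg
Stage 2: 117 mL/hr × 6.9 hr = 807.3 mL → 807.3 mL × 0.08474576 mg/mL = 68.41525 mg
Stage 3: 137 mL/hr × 8.8 hr = 1205.6 mL → 1205.6 mL × 0.08474576 mg/mL = 102.1695 mg
Total = 27.17119 + 68.41525 + 102.1695 = 197.7559 mg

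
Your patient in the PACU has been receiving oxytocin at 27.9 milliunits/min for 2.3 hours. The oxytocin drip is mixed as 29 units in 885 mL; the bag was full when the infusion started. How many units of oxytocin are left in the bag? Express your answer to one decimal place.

25.1 units

27.9 milliunits/min × 60 min/hr = 1674 milliunits/hr
Concentration = 29 units ÷ 885 mL = 0.03276836 units/mL = 32.76836 milliunits/mL
Rate = 1674 milliunits/hr ÷ 32.76836 milliunits/mL = 51.08586 mL/hr
Volume infused = 51.08586 mL/hr × 2.3 hr = 117.4975 mL
Volume remaining = 885 − 117.4975 = 767.5025 mL
Drug remaining = 767.5025 mL × 32.76836 milliunits/mL = 25149.8 milliunits = 25.1498 units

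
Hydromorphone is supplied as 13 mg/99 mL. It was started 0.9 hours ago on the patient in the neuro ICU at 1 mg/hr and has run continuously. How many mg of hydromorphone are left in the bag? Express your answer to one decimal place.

Concentration = 13 mg ÷ 99 mL = 0.1313131 mg/mL
Rate = 1 mg/hr ÷ 0.1313131 mg/mL = 7.615385 mL/hr
Volume infused = 7.615385 mL/hr × 0.9 hr = 6.853846 mL
Volume remaining = 99 − 6.853846 = 92.14615 mL
Drug remaining = 92.14615 mL × 0.1313131 mg/mL = 12.1 mg

12.1 mg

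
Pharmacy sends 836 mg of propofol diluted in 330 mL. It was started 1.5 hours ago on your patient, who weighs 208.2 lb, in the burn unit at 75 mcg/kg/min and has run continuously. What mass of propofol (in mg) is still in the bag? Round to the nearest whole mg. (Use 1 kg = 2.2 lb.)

197 mg

Weight = 208.2 lb ÷ 2.2 lb/kg = 94.63636 kg
Dose = 75 mcg/kg/min × 94.63636 kg = 7097.727 mcg/min
7097.727 mcg/min × 60 min/hr = 425863.6 mcg/hr
Concentration = 836 mg ÷ 330 mL = 2.533333 mg/mL = 2533.333 mcg/mL
Rate = 425863.6 mcg/hr ÷ 2533.333 mcg/mL = 168.1041 mL/hr
Volume infused = 168.1041 mL/hr × 1.5 hr = 252.1561 mL
Volume remaining = 330 − 252.1561 = 77.8439 mL
Drug remaining = 77.8439 mL × 2533.333 mcg/mL = 197204.5 mcg = 197.2045 mg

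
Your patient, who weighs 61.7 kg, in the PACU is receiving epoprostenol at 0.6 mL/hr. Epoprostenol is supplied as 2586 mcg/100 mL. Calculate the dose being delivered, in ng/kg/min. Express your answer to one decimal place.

Concentration = 2586 mcg ÷ 100 mL = 25.86 mcg/mL = 25860 ng/mL
Drug rate = 0.6 mL/hr × 25860 ng/mL = 15516 ng/hr
15516 ng/hr ÷ 60 min/hr = 258.6 ng/min
258.6 ng/min ÷ 61.7 kg = 4.191248 ng/kg/min

4.2 ng/kg/min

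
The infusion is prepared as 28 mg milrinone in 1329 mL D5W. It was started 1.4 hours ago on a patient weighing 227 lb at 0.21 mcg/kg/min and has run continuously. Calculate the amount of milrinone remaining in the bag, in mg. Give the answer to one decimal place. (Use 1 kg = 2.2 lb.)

Weight = 227 lb ÷ 2.2 lb/kg = 103.1818 kg
Dose = 0.21 mcg/kg/min × 103.1818 kg = 21.66818 mcg/min
21.66818 mcg/min × 60 min/hr = 1300.091 mcg/hr
Concentration = 28 mg ÷ 1329 mL = 0.02106847 mg/mL = 21.06847 mcg/mL
Rate = 1300.091 mcg/hr ÷ 21.06847 mcg/mL = 61.70789 mL/hr
Volume infused = 61.70789 mL/hr × 1.4 hr = 86.39104 mL
Volume remaining = 1329 − 86.39104 = 1242.609 mL
Drug remaining = 1242.609 mL × 21.06847 mcg/mL = 26179.87 mcg = 26.17987 mg

26.2 mg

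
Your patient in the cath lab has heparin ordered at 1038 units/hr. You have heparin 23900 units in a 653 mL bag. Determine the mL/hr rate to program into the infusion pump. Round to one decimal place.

Concentration = 23900 units ÷ 653 mL = 36.60031 units/mL
Rate = 1038 units/hr ÷ 36.60031 units/mL = 28.36042 mL/hr

28.4 mL/hr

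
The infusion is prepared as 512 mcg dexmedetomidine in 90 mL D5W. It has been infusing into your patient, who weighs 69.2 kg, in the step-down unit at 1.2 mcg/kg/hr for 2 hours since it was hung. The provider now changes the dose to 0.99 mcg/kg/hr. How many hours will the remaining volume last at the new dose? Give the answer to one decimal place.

5.0 hours

Initial rate:
Dose = 1.2 mcg/kg/hr × 69.2 kg = 83.04 mcg/hr
Concentration = 512 mcg ÷ 90 mL = 5.688889 mcg/mL
Rate = 83.04 mcg/hr ÷ 5.688889 mcg/mL = 14.59688 mL/hr
Volume infused so far = 14.59688 mL/hr × 2 hr = 29.19375 mL
Volume remaining = 90 − 29.19375 = 60.80625 mL
New rate:
Dose = 0.99 mcg/kg/hr × 69.2 kg = 68.508 mcg/hr
Rate = 68.508 mcg/hr ÷ 5.688889 mcg/mL = 12.04242 mL/hr
Time remaining = 60.80625 mL ÷ 12.04242 mL/hr = 5.049337 hr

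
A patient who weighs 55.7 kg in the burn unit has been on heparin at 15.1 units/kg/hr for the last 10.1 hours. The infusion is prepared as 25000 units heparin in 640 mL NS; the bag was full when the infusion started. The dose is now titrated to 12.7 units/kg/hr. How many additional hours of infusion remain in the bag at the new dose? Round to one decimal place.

Initial rate:
Dose = 15.1 units/kg/hr × 55.7 kg = 841.07 units/hr
Concentration = 25000 units ÷ 640 mL = 39.0625 units/mL
Rate = 841.07 units/hr ÷ 39.0625 units/mL = 21.53139 mL/hr
Volume infused so far = 21.53139 mL/hr × 10.1 hr = 217.4671 mL
Volume remaining = 640 − 217.4671 = 422.5329 mL
New rate:
Dose = 12.7 units/kg/hr × 55.7 kg = 707.39 units/hr
Rate = 707.39 units/hr ÷ 39.0625 units/mL = 18.10918 mL/hr
Time remaining = 422.5329 mL ÷ 18.10918 mL/hr = 23.33252 hr

23.3 hours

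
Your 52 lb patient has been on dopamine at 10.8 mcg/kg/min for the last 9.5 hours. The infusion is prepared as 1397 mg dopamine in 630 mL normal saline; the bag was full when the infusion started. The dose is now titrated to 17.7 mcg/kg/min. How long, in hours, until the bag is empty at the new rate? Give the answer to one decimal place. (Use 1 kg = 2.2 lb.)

Initial rate:
Weight = 52 lb ÷ 2.2 lb/kg = 23.63636 kg
Dose = 10.8 mcg/kg/min × 23.63636 kg = 255.2727 mcg/min
255.2727 mcg/min × 60 min/hr = 15316.36 mcg/hr
Concentration = 1397 mg ÷ 630 mL = 2.21746 mg/mL = 2217.46 mcg/mL
Rate = 15316.36 mcg/hr ÷ 2217.46 mcg/mL = 6.907165 mL/hr
Volume infused so far = 6.907165 mL/hr × 9.5 hr = 65.61806 mL
Volume remaining = 630 − 65.61806 = 564.3819 mL
New rate:
Dose = 17.7 mcg/kg/min × 23.63636 kg = 418.3636 mcg/min
418.3636 mcg/min × 60 min/hr = 25101.82 mcg/hr
Rate = 25101.82 mcg/hr ÷ 2217.46 mcg/mL = 11.32008 mL/hr
Time remaining = 564.3819 mL ÷ 11.32008 mL/hr = 49.85673 hr

49.9 hours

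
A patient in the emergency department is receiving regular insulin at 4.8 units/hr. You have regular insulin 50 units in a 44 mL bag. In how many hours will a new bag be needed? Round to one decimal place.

10.4 hours

Concentration = 50 units ÷ 44 mL = 1.136364 units/mL
Rate = 4.8 units/hr ÷ 1.136364 units/mL = 4.224 mL/hr
Duration = 44 mL ÷ 4.224 mL/hr = 10.41667 hr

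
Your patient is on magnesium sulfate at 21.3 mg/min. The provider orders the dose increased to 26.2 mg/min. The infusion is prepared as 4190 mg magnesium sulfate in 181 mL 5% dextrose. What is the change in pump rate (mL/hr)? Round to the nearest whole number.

At the current dose:
21.3 mg/min × 60 min/hr = 1278 mg/hr
Concentration = 4190 mg ÷ 181 mL = 23.14917 mg/mL
Rate = 1278 mg/hr ÷ 23.14917 mg/mL = 55.20716 mL/hr
At the new dose:
26.2 mg/min × 60 min/hr = 1572 mg/hr
Rate = 1572 mg/hr ÷ 23.14917 mg/mL = 67.9074 mL/hr
Change = 67.9074 − 55.20716 = 12.70024 mL/hr → 12.70024 mL/hr increase

13 mL/hr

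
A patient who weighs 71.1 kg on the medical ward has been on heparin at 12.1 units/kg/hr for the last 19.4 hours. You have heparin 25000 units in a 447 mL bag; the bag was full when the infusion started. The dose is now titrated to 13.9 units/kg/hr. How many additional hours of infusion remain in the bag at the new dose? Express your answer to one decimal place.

8.4 hours

Initial rate:
Dose = 12.1 units/kg/hr × 71.1 kg = 860.31 units/hr
Concentration = 25000 units ÷ 447 mL = 55.92841 units/mL
Rate = 860.31 units/hr ÷ 55.92841 units/mL = 15.38234 mL/hr
Volume infused so far = 15.38234 mL/hr × 19.4 hr = 298.4175 mL
Volume remaining = 447 − 298.4175 = 148.5825 mL
New rate:
Dose = 13.9 units/kg/hr × 71.1 kg = 988.29 units/hr
Rate = 988.29 units/hr ÷ 55.92841 units/mL = 17.67063 mL/hr
Time remaining = 148.5825 mL ÷ 17.67063 mL/hr = 8.408449 hr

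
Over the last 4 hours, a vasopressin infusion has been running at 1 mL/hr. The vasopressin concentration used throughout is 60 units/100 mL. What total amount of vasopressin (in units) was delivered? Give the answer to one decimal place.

2.4 units

Concentration = 60 units ÷ 100 mL = 0.6 units/mL
Drug rate = 1 mL/hr × 0.6 units/mL = 0.6 units/hr
Total = 0.6 units/hr × 4 hr = 2.4 units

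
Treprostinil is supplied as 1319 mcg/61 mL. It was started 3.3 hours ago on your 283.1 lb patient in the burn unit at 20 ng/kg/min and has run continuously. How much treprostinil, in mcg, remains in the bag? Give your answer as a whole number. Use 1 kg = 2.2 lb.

809 mcg

Weight = 283.1 lb ÷ 2.2 lb/kg = 128.6818 kg
Dose = 20 ng/kg/min × 128.6818 kg = 2573.636 ng/min
2573.636 ng/min × 60 min/hr = 154418.2 ng/hr
Concentration = 1319 mcg ÷ 61 mL = 21.62295 mcg/mL = 21622.95 ng/mL
Rate = 154418.2 ng/hr ÷ 21622.95 ng/mL = 7.141402 mL/hr
Volume infused = 7.141402 mL/hr × 3.3 hr = 23.56663 mL
Volume remaining = 61 − 23.56663 = 37.43337 mL
Drug remaining = 37.43337 mL × 21622.95 ng/mL = 809420 ng = 809.42 mcg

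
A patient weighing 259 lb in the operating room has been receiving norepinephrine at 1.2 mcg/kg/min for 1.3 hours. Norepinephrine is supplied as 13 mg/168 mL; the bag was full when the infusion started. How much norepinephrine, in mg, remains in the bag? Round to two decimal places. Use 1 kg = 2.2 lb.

1.98 mg

Weight = 259 lb ÷ 2.2 lb/kg = 117.7273 kg
Dose = 1.2 mcg/kg/min × 117.7273 kg = 141.2727 mcg/min
141.2727 mcg/min × 60 min/hr = 8476.364 mcg/hr
Concentration = 13 mg ÷ 168 mL = 0.07738095 mg/mL = 77.38095 mcg/mL
Rate = 8476.364 mcg/hr ÷ 77.38095 mcg/mL = 109.5407 mL/hr
Volume infused = 109.5407 mL/hr × 1.3 hr = 142.4029 mL
Volume remaining = 168 − 142.4029 = 25.59709 mL
Drug remaining = 25.59709 mL × 77.38095 mcg/mL = 1980.727 mcg = 1.980727 mg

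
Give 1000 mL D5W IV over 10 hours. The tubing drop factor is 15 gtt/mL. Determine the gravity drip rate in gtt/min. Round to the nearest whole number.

25 gtt/min

1000 mL ÷ (10 hr × 60 = 600 min) = 1.666667 mL/min
1.666667 mL/min × 15 gtt/mL = 25 gtt/min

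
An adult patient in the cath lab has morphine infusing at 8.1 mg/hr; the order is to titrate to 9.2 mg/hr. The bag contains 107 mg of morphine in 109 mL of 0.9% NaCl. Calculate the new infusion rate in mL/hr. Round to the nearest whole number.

9 mL/hr

Concentration = 107 mg ÷ 109 mL = 0.9816514 mg/mL
Rate = 9.2 mg/hr ÷ 0.9816514 mg/mL = 9.371963 mL/hr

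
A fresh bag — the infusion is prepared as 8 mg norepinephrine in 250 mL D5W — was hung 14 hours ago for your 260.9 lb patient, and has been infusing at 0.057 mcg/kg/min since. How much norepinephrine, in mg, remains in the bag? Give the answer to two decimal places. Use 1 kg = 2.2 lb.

Weight = 260.9 lb ÷ 2.2 lb/kg = 118.5909 kg
Dose = 0.057 mcg/kg/min × 118.5909 kg = 6.759682 mcg/min
6.759682 mcg/min × 60 min/hr = 405.5809 mcg/hr
Concentration = 8 mg ÷ 250 mL = 0.032 mg/mL = 32 mcg/mL
Rate = 405.5809 mcg/hr ÷ 32 mcg/mL = 12.6744 mL/hr
Volume infused = 12.6744 mL/hr × 14 hr = 177.4416 mL
Volume remaining = 250 − 177.4416 = 72.55835 mL
Drug remaining = 72.55835 mL × 32 mcg/mL = 2321.867 mcg = 2.321867 mg

2.32 mg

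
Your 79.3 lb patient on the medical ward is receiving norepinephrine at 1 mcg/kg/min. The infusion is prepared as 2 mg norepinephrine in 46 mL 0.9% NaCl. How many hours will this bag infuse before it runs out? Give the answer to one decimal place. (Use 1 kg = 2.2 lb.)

0.9 hours

Weight = 79.3 lb ÷ 2.2 lb/kg = 36.04545 kg
Dose = 1 mcg/kg/min × 36.04545 kg = 36.04545 mcg/min
36.04545 mcg/min × 60 min/hr = 2162.727 mcg/hr
Concentration = 2 mg ÷ 46 mL = 0.04347826 mg/mL = 43.47826 mcg/mL
Rate = 2162.727 mcg/hr ÷ 43.47826 mcg/mL = 49.74273 mL/hr
Duration = 46 mL ÷ 49.74273 mL/hr = 0.9247583 hr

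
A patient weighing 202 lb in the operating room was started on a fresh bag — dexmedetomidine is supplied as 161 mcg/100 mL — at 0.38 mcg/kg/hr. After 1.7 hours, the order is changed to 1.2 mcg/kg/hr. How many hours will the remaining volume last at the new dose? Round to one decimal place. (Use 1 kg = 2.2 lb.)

Initial rate:
Weight = 202 lb ÷ 2.2 lb/kg = 91.81818 kg
Dose = 0.38 mcg/kg/hr × 91.81818 kg = 34.89091 mcg/hr
Concentration = 161 mcg ÷ 100 mL = 1.61 mcg/mL
Rate = 34.89091 mcg/hr ÷ 1.61 mcg/mL = 21.67137 mL/hr
Volume infused so far = 21.67137 mL/hr × 1.7 hr = 36.84133 mL
Volume remaining = 100 − 36.84133 = 63.15867 mL
New rate:
Dose = 1.2 mcg/kg/hr × 91.81818 kg = 110.1818 mcg/hr
Rate = 110.1818 mcg/hr ÷ 1.61 mcg/mL = 68.43591 mL/hr
Time remaining = 63.15867 mL ÷ 68.43591 mL/hr = 0.9228878 hr

0.9 hours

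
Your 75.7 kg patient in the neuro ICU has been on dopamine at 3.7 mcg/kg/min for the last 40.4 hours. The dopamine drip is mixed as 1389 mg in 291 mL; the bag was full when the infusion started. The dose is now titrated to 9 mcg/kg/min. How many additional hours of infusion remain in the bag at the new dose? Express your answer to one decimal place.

Initial rate:
Dose = 3.7 mcg/kg/min × 75.7 kg = 280.09 mcg/min
280.09 mcg/min × 60 min/hr = 16805.4 mcg/hr
Concentration = 1389 mg ÷ 291 mL = 4.773196 mg/mL = 4773.196 mcg/mL
Rate = 16805.4 mcg/hr ÷ 4773.196 mcg/mL = 3.520786 mL/hr
Volume infused so far = 3.520786 mL/hr × 40.4 hr = 142.2397 mL
Volume remaining = 291 − 142.2397 = 148.7603 mL
New rate:
Dose = 9 mcg/kg/min × 75.7 kg = 681.3 mcg/min
681.3 mcg/min × 60 min/hr = 40878 mcg/hr
Rate = 40878 mcg/hr ÷ 4773.196 mcg/mL = 8.564073 mL/hr
Time remaining = 148.7603 mL ÷ 8.564073 mL/hr = 17.37027 hr

17.4 hours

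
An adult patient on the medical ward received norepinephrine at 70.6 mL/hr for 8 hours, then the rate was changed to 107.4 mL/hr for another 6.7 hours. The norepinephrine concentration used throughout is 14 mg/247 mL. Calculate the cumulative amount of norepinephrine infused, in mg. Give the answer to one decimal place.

72.8 mg

Concentration = 14 mg ÷ 247 mL = 0.05668016 mg/mL
Stage 1: 70.6 mL/hr × 8 hr = 564.8 mL → 564.8 mL × 0.05668016 mg/mL = 32.01296 mg
Stage 2: 107.4 mL/hr × 6.7 hr = 719.58 mL → 719.58 mL × 0.05668016 mg/mL = 40.78591 mg
Total = 32.01296 + 40.78591 = 72.79887 mg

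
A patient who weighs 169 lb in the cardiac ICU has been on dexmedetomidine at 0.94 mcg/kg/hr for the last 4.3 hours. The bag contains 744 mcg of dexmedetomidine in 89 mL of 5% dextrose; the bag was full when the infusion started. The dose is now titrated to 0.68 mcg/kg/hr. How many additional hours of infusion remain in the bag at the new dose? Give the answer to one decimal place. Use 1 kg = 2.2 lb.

Initial rate:
Weight = 169 lb ÷ 2.2 lb/kg = 76.81818 kg
Dose = 0.94 mcg/kg/hr × 76.81818 kg = 72.20909 mcg/hr
Concentration = 744 mcg ÷ 89 mL = 8.359551 mcg/mL
Rate = 72.20909 mcg/hr ÷ 8.359551 mcg/mL = 8.637915 mL/hr
Volume infused so far = 8.637915 mL/hr × 4.3 hr = 37.14304 mL
Volume remaining = 89 − 37.14304 = 51.85696 mL
New rate:
Dose = 0.68 mcg/kg/hr × 76.81818 kg = 52.23636 mcg/hr
Rate = 52.23636 mcg/hr ÷ 8.359551 mcg/mL = 6.248705 mL/hr
Time remaining = 51.85696 mL ÷ 6.248705 mL/hr = 8.298834 hr

8.3 hours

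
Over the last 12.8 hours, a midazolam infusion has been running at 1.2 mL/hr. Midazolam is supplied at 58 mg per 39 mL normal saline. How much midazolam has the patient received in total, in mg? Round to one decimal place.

22.8 mg

Concentration = 58 mg ÷ 39 mL = 1.487179 mg/mL
Drug rate = 1.2 mL/hr × 1.487179 mg/mL = 1.784615 mg/hr
Total = 1.784615 mg/hr × 12.8 hr = 22.84308 mg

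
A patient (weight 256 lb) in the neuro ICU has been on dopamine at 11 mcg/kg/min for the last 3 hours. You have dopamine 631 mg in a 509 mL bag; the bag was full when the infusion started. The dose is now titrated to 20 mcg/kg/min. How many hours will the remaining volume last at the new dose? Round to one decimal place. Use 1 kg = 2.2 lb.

2.9 hours

Initial rate:
Weight = 256 lb ÷ 2.2 lb/kg = 116.3636 kg
Dose = 11 mcg/kg/min × 116.3636 kg = 1280 mcg/min
1280 mcg/min × 60 min/hr = 76800 mcg/hr
Concentration = 631 mg ÷ 509 mL = 1.239686 mg/mL = 1239.686 mcg/mL
Rate = 76800 mcg/hr ÷ 1239.686 mcg/mL = 61.95119 mL/hr
Volume infused so far = 61.95119 mL/hr × 3 hr = 185.8536 mL
Volume remaining = 509 − 185.8536 = 323.1464 mL
New rate:
Dose = 20 mcg/kg/min × 116.3636 kg = 2327.273 mcg/min
2327.273 mcg/min × 60 min/hr = 139636.4 mcg/hr
Rate = 139636.4 mcg/hr ÷ 1239.686 mcg/mL = 112.6385 mL/hr
Time remaining = 323.1464 mL ÷ 112.6385 mL/hr = 2.86888 hr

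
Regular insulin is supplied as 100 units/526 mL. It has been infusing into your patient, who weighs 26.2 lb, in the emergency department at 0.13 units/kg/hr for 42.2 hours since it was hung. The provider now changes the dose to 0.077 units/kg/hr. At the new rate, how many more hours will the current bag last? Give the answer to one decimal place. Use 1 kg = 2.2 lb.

37.8 hours

Initial rate:
Weight = 26.2 lb ÷ 2.2 lb/kg = 11.90909 kg
Dose = 0.13 units/kg/hr × 11.90909 kg = 1.548182 units/hr
Concentration = 100 units ÷ 526 mL = 0.1901141 units/mL
Rate = 1.548182 units/hr ÷ 0.1901141 units/mL = 8.143436 mL/hr
Volume infused so far = 8.143436 mL/hr × 42.2 hr = 343.653 mL
Volume remaining = 526 − 343.653 = 182.347 mL
New rate:
Dose = 0.077 units/kg/hr × 11.90909 kg = 0.917 units/hr
Rate = 0.917 units/hr ÷ 0.1901141 units/mL = 4.82342 mL/hr
Time remaining = 182.347 mL ÷ 4.82342 mL/hr = 37.8045 hr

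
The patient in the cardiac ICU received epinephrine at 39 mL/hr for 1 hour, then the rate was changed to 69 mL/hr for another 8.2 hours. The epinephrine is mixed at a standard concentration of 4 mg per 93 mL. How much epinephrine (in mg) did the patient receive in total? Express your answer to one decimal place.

Concentration = 4 mg ÷ 93 mL = 0.04301075 mg/mL
Stage 1: 39 mL/hr × 1 hr = 39 mL → 39 mL × 0.04301075 mg/mL = 1.677419 mg
Stage 2: 69 mL/hr × 8.2 hr = 565.8 mL → 565.8 mL × 0.04301075 mg/mL = 24.33548 mg
Total = 1.677419 + 24.33548 = 26.0129 mg

26.0 mg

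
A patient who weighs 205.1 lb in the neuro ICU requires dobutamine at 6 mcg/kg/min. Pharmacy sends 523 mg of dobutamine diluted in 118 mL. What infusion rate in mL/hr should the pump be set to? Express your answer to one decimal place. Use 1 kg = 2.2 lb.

7.6 mL/hr

Weight = 205.1 lb ÷ 2.2 lb/kg = 93.22727 kg
Dose = 6 mcg/kg/min × 93.22727 kg = 559.3636 mcg/min
559.3636 mcg/min × 60 min/hr = 33561.82 mcg/hr
Concentration = 523 mg ÷ 118 mL = 4.432203 mg/mL = 4432.203 mcg/mL
Rate = 33561.82 mcg/hr ÷ 4432.203 mcg/mL = 7.572265 mL/hr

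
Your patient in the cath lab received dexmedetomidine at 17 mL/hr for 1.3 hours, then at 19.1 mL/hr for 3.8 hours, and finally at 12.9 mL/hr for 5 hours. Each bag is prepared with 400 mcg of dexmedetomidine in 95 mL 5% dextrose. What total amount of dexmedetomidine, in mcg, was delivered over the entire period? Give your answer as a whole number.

Concentration = 400 mcg ÷ 95 mL = 4.210526 mcg/mL
Stage 1: 17 mL/hr × 1.3 hr = 22.1 mL → 22.1 mL × 4.210526 mcg/mL = 93.05263 mcg
Stage 2: 19.1 mL/hr × 3.8 hr = 72.58 mL → 72.58 mL × 4.210526 mcg/mL = 305.6 mcg
Stage 3: 12.9 mL/hr × 5 hr = 64.5 mL → 64.5 mL × 4.210526 mcg/mL = 271.5789 mcg
Total = 93.05263 + 305.6 + 271.5789 = 670.2316 mcg

670 mcg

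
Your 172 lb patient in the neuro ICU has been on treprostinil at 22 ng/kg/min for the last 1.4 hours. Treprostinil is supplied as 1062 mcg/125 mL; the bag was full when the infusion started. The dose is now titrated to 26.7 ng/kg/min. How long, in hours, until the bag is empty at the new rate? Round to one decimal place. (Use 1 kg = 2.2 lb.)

Initial rate:
Weight = 172 lb ÷ 2.2 lb/kg = 78.18182 kg
Dose = 22 ng/kg/min × 78.18182 kg = 1720 ng/min
1720 ng/min × 60 min/hr = 103200 ng/hr
Concentration = 1062 mcg ÷ 125 mL = 8.496 mcg/mL = 8496 ng/mL
Rate = 103200 ng/hr ÷ 8496 ng/mL = 12.14689 mL/hr
Volume infused so far = 12.14689 mL/hr × 1.4 hr = 17.00565 mL
Volume remaining = 125 − 17.00565 = 107.9944 mL
New rate:
Dose = 26.7 ng/kg/min × 78.18182 kg = 2087.455 ng/min
2087.455 ng/min × 60 min/hr = 125247.3 ng/hr
Rate = 125247.3 ng/hr ÷ 8496 ng/mL = 14.74191 mL/hr
Time remaining = 107.9944 mL ÷ 14.74191 mL/hr = 7.325668 hr

7.3 hours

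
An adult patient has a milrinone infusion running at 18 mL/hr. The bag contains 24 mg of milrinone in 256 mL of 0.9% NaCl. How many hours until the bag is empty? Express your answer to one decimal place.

Duration = 256 mL ÷ 18 mL/hr = 14.22222 hr

14.2 hours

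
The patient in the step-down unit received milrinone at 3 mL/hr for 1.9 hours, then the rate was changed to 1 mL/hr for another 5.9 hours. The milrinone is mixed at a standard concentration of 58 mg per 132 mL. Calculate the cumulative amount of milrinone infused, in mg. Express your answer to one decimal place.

Concentration = 58 mg ÷ 132 mL = 0.4393939 mg/mL
Stage 1: 3 mL/hr × 1.9 hr = 5.7 mL → 5.7 mL × 0.4393939 mg/mL = 2.504545 mg
Stage 2: 1 mL/hr × 5.9 hr = 5.9 mL → 5.9 mL × 0.4393939 mg/mL = 2.592424 mg
Total = 2.504545 + 2.592424 = 5.09697 mg

5.1 mg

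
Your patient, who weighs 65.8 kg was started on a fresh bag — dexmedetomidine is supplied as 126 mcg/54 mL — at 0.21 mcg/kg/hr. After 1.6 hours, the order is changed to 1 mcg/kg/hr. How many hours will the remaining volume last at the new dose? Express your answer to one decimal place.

1.6 hours

Initial rate:
Dose = 0.21 mcg/kg/hr × 65.8 kg = 13.818 mcg/hr
Concentration = 126 mcg ÷ 54 mL = 2.333333 mcg/mL
Rate = 13.818 mcg/hr ÷ 2.333333 mcg/mL = 5.922 mL/hr
Volume infused so far = 5.922 mL/hr × 1.6 hr = 9.4752 mL
Volume remaining = 54 − 9.4752 = 44.5248 mL
New rate:
Dose = 1 mcg/kg/hr × 65.8 kg = 65.8 mcg/hr
Rate = 65.8 mcg/hr ÷ 2.333333 mcg/mL = 28.2 mL/hr
Time remaining = 44.5248 mL ÷ 28.2 mL/hr = 1.578894 hr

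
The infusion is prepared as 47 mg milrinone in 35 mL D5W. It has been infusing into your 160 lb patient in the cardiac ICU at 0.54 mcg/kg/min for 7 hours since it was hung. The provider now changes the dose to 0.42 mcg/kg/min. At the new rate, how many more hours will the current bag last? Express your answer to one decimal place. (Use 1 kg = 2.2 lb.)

16.6 hours

Initial rate:
Weight = 160 lb ÷ 2.2 lb/kg = 72.72727 kg
Dose = 0.54 mcg/kg/min × 72.72727 kg = 39.27273 mcg/min
39.27273 mcg/min × 60 min/hr = 2356.364 mcg/hr
Concentration = 47 mg ÷ 35 mL = 1.342857 mg/mL = 1342.857 mcg/mL
Rate = 2356.364 mcg/hr ÷ 1342.857 mcg/mL = 1.754739 mL/hr
Volume infused so far = 1.754739 mL/hr × 7 hr = 12.28317 mL
Volume remaining = 35 − 12.28317 = 22.71683 mL
New rate:
Dose = 0.42 mcg/kg/min × 72.72727 kg = 30.54545 mcg/min
30.54545 mcg/min × 60 min/hr = 1832.727 mcg/hr
Rate = 1832.727 mcg/hr ÷ 1342.857 mcg/mL = 1.364797 mL/hr
Time remaining = 22.71683 mL ÷ 1.364797 mL/hr = 16.64484 hr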